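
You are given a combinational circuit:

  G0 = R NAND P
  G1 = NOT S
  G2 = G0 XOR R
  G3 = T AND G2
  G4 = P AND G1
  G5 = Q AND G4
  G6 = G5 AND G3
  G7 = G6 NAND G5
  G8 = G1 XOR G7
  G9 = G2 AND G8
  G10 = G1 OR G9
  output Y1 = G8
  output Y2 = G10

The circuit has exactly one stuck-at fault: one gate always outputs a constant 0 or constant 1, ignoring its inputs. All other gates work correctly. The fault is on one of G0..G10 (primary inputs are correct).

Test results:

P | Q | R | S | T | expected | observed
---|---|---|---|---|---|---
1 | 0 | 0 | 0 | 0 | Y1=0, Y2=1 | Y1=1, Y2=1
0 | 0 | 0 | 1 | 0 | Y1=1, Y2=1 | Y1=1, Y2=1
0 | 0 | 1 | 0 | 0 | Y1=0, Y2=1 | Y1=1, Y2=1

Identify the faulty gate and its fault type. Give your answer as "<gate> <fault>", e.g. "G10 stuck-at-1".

Fault-free values for test 1 (P=1, Q=0, R=0, S=0, T=0): G0=1, G1=1, G2=1, G3=0, G4=1, G5=0, G6=0, G7=1, G8=0, G9=0, G10=1, giving Y1=0, Y2=1. Observed Y1=1, Y2=1.
Test 1: faults giving observed Y1=1, Y2=1 are {G1 stuck-at-0, G7 stuck-at-0, G8 stuck-at-1}.
Test 2 (P=0, Q=0, R=0, S=1, T=0): fault-free G0=1, G1=0, G2=1, G3=0, G4=0, G5=0, G6=0, G7=1, G8=1, G9=1, G10=1 → Y1=1, Y2=1; observed Y1=1, Y2=1. Eliminates G7 stuck-at-0.
Test 3 (P=0, Q=0, R=1, S=0, T=0): fault-free G0=1, G1=1, G2=0, G3=0, G4=0, G5=0, G6=0, G7=1, G8=0, G9=0, G10=1 → Y1=0, Y2=1; observed Y1=1, Y2=1. Eliminates G1 stuck-at-0.
Only G8 stuck-at-1 is consistent with every test.

G8 stuck-at-1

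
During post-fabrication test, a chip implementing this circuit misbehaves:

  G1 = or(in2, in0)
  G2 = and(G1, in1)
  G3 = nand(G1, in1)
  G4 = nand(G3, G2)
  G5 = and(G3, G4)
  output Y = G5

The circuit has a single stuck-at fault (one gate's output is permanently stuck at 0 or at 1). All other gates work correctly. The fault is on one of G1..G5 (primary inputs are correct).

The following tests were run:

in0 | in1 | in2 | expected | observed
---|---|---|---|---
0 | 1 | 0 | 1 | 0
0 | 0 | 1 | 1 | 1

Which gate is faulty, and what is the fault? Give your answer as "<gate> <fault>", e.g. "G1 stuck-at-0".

G1 stuck-at-1

Fault-free values for test 1 (in0=0, in1=1, in2=0): G1=0, G2=0, G3=1, G4=1, G5=1, giving Y=1. Observed 0.
Test 1: faults giving observed 0 are {G1 stuck-at-1, G2 stuck-at-1, G3 stuck-at-0, G4 stuck-at-0, G5 stuck-at-0}.
Test 2 (in0=0, in1=0, in2=1): fault-free G1=1, G2=0, G3=1, G4=1, G5=1 → 1; observed 1. Eliminates G2 stuck-at-1, G3 stuck-at-0, G4 stuck-at-0, G5 stuck-at-0.
Only G1 stuck-at-1 is consistent with every test.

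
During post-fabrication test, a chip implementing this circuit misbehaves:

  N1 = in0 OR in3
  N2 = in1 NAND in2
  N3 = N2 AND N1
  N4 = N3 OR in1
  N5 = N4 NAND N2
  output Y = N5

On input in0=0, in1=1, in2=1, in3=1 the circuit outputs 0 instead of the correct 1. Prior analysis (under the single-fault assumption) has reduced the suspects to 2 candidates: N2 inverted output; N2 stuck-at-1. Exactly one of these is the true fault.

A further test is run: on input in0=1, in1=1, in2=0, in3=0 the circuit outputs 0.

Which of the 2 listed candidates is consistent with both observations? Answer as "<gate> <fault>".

N2 stuck-at-1

Evaluate each candidate on input in0=1, in1=1, in2=0, in3=0:
  N2 inverted output: N1=1, N2=0 [inverted output], N3=0, N4=1, N5=1 → 1 — eliminated
  N2 stuck-at-1: N1=1, N2=1 [stuck-at-1], N3=1, N4=1, N5=0 → 0 — matches
Only N2 stuck-at-1 reproduces the observed 0.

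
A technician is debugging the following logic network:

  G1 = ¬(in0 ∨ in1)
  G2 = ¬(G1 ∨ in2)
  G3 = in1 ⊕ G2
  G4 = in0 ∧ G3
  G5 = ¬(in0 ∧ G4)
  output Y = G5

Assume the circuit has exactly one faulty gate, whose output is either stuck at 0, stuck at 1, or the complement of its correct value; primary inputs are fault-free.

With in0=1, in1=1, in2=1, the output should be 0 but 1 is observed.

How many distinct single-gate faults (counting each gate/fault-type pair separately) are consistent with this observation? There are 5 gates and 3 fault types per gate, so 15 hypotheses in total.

8

Fault-free: G1=0, G2=0, G3=1, G4=1, G5=0 → 0. Observed 1.
  G1: none of the 3 fault types match ✗
  G2: stuck-at-1, inverted output ✓; others ✗
  G3: stuck-at-0, inverted output ✓; others ✗
  G4: stuck-at-0, inverted output ✓; others ✗
  G5: stuck-at-1, inverted output ✓; others ✗
Consistent faults: {G2 stuck-at-1, G2 inverted output, G3 stuck-at-0, G3 inverted output, G4 stuck-at-0, G4 inverted output, G5 stuck-at-1, G5 inverted output} — 8 in all.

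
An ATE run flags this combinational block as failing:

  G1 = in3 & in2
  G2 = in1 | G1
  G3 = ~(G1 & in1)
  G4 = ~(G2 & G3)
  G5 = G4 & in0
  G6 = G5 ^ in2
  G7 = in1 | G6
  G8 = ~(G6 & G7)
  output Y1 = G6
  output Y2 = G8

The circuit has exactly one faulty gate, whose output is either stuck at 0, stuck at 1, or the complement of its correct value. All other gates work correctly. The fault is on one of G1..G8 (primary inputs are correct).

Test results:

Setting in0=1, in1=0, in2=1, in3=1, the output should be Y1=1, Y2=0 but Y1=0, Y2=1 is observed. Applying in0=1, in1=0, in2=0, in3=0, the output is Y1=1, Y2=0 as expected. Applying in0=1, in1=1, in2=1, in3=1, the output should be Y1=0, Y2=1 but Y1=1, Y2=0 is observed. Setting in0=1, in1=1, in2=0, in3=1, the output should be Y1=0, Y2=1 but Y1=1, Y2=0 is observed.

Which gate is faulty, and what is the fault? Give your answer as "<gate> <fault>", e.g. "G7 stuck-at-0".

G3 inverted output

Fault-free values for test 1 (in0=1, in1=0, in2=1, in3=1): G1=1, G2=1, G3=1, G4=0, G5=0, G6=1, G7=1, G8=0, giving Y1=1, Y2=0. Observed Y1=0, Y2=1.
Test 1: faults giving observed Y1=0, Y2=1 are {G1 stuck-at-0, G1 inverted output, G2 stuck-at-0, G2 inverted output, G3 stuck-at-0, G3 inverted output, G4 stuck-at-1, G4 inverted output, G5 stuck-at-1, G5 inverted output, G6 stuck-at-0, G6 inverted output}.
Test 2 (in0=1, in1=0, in2=0, in3=0): fault-free G1=0, G2=0, G3=1, G4=1, G5=1, G6=1, G7=1, G8=0 → Y1=1, Y2=0; observed Y1=1, Y2=0. Eliminates G1 inverted output, G2 inverted output, G4 inverted output, G5 inverted output, G6 stuck-at-0, G6 inverted output.
Test 3 (in0=1, in1=1, in2=1, in3=1): fault-free G1=1, G2=1, G3=0, G4=1, G5=1, G6=0, G7=1, G8=1 → Y1=0, Y2=1; observed Y1=1, Y2=0. Eliminates G2 stuck-at-0, G3 stuck-at-0, G4 stuck-at-1, G5 stuck-at-1.
Test 4 (in0=1, in1=1, in2=0, in3=1): fault-free G1=0, G2=1, G3=1, G4=0, G5=0, G6=0, G7=1, G8=1 → Y1=0, Y2=1; observed Y1=1, Y2=0. Eliminates G1 stuck-at-0.
Only G3 inverted output is consistent with every test.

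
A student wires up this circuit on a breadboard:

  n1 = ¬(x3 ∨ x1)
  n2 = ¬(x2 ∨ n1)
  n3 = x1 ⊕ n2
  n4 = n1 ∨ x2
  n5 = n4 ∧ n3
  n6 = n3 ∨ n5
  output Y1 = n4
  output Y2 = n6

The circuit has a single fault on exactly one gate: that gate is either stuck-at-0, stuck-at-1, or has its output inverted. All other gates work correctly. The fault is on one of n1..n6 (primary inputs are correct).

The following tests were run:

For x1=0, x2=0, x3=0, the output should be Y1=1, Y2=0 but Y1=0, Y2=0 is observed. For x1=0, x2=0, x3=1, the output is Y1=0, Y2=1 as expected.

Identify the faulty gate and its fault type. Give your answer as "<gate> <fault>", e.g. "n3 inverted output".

Fault-free values for test 1 (x1=0, x2=0, x3=0): n1=1, n2=0, n3=0, n4=1, n5=0, n6=0, giving Y1=1, Y2=0. Observed Y1=0, Y2=0.
Test 1: faults giving observed Y1=0, Y2=0 are {n4 stuck-at-0, n4 inverted output}.
Test 2 (x1=0, x2=0, x3=1): fault-free n1=0, n2=1, n3=1, n4=0, n5=0, n6=1 → Y1=0, Y2=1; observed Y1=0, Y2=1. Eliminates n4 inverted output.
Only n4 stuck-at-0 is consistent with every test.

n4 stuck-at-0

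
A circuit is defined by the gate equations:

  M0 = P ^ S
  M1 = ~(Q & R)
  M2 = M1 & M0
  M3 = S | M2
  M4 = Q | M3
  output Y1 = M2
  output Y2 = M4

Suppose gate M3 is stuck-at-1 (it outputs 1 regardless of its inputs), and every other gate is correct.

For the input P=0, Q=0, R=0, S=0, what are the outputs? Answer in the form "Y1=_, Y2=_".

Propagate with M3 forced: M0=0, M1=1, M2=0, M3=1 [stuck-at-1], M4=1.
So the outputs are Y1=0, Y2=1. (Without the fault they would be Y1=0, Y2=0.)

Y1=0, Y2=1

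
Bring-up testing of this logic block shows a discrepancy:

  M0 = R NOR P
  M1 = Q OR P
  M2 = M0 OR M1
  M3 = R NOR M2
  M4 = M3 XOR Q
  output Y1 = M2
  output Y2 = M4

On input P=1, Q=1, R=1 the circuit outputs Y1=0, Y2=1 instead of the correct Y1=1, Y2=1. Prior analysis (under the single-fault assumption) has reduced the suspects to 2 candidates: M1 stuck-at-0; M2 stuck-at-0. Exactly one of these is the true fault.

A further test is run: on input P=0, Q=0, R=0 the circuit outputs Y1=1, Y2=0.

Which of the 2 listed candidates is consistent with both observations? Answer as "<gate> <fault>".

M1 stuck-at-0

Evaluate each candidate on input P=0, Q=0, R=0:
  M1 stuck-at-0: M0=1, M1=0 [stuck-at-0], M2=1, M3=0, M4=0 → Y1=1, Y2=0 — matches
  M2 stuck-at-0: M0=1, M1=0, M2=0 [stuck-at-0], M3=1, M4=1 → Y1=0, Y2=1 — eliminated
Only M1 stuck-at-0 reproduces the observed Y1=1, Y2=0.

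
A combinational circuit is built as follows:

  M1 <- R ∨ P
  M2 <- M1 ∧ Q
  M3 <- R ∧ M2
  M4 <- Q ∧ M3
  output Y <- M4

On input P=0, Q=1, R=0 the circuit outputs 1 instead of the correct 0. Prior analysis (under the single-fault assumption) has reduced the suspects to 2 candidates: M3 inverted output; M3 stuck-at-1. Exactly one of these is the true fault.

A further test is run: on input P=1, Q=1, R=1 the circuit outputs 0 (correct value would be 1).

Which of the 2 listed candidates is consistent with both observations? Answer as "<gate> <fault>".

Evaluate each candidate on input P=1, Q=1, R=1:
  M3 inverted output: M1=1, M2=1, M3=0 [inverted output], M4=0 → 0 — matches
  M3 stuck-at-1: M1=1, M2=1, M3=1 [stuck-at-1], M4=1 → 1 — eliminated
Only M3 inverted output reproduces the observed 0.

M3 inverted output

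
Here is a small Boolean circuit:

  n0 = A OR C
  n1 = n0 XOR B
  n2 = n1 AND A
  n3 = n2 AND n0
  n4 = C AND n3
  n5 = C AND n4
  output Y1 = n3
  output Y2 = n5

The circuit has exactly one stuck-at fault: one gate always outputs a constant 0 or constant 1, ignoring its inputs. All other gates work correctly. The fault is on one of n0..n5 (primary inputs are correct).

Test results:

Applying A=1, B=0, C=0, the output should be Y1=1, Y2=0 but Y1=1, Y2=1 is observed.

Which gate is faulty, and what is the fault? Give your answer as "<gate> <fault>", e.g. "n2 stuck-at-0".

Fault-free values for test 1 (A=1, B=0, C=0): n0=1, n1=1, n2=1, n3=1, n4=0, n5=0, giving Y1=1, Y2=0. Observed Y1=1, Y2=1.
Test 1: faults giving observed Y1=1, Y2=1 are {n5 stuck-at-1}.
Only n5 stuck-at-1 is consistent with every test.

n5 stuck-at-1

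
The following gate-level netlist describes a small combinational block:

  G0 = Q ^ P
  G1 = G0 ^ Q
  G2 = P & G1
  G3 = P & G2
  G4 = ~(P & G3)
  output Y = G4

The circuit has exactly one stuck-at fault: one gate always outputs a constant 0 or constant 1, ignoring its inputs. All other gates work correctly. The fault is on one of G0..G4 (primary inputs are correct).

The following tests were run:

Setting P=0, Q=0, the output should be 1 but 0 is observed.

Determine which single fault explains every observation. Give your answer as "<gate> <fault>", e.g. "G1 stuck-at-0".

Fault-free values for test 1 (P=0, Q=0): G0=0, G1=0, G2=0, G3=0, G4=1, giving Y=1. Observed 0.
Test 1: faults giving observed 0 are {G4 stuck-at-0}.
Only G4 stuck-at-0 is consistent with every test.

G4 stuck-at-0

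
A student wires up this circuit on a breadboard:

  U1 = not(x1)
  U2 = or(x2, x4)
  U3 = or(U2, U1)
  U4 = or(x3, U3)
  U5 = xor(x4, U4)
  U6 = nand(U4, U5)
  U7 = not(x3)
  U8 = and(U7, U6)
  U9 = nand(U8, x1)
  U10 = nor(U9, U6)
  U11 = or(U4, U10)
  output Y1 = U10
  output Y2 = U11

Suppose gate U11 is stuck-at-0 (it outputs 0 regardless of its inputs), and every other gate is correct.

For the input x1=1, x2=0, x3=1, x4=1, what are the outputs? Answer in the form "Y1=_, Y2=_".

Y1=0, Y2=0

Propagate with U11 forced: U1=0, U2=1, U3=1, U4=1, U5=0, U6=1, U7=0, U8=0, U9=1, U10=0, U11=0 [stuck-at-0].
So the outputs are Y1=0, Y2=0. (Without the fault they would be Y1=0, Y2=1.)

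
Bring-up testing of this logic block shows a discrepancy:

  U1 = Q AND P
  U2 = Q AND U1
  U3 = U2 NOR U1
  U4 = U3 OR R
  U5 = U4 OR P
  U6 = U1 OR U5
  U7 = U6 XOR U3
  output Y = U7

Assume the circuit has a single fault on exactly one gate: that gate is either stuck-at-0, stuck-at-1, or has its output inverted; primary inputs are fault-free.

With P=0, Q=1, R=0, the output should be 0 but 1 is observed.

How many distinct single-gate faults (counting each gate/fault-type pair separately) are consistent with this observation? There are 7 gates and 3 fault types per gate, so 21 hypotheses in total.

10

Fault-free: U1=0, U2=0, U3=1, U4=1, U5=1, U6=1, U7=0 → 0. Observed 1.
  U1: stuck-at-1, inverted output ✓; others ✗
  U2: none of the 3 fault types match ✗
  U3: none of the 3 fault types match ✗
  U4: stuck-at-0, inverted output ✓; others ✗
  U5: stuck-at-0, inverted output ✓; others ✗
  U6: stuck-at-0, inverted output ✓; others ✗
  U7: stuck-at-1, inverted output ✓; others ✗
Consistent faults: {U1 stuck-at-1, U1 inverted output, U4 stuck-at-0, U4 inverted output, U5 stuck-at-0, U5 inverted output, U6 stuck-at-0, U6 inverted output, U7 stuck-at-1, U7 inverted output} — 10 in all.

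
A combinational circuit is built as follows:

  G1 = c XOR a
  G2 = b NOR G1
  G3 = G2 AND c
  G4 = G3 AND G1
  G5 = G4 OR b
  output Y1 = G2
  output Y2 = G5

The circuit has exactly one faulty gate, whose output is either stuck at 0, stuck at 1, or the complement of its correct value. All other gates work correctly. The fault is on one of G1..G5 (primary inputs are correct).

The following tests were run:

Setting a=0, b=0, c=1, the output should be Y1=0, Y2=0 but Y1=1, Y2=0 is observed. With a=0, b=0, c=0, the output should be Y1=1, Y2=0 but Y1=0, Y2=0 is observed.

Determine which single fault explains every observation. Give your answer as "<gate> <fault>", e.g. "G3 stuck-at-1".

G1 inverted output

Fault-free values for test 1 (a=0, b=0, c=1): G1=1, G2=0, G3=0, G4=0, G5=0, giving Y1=0, Y2=0. Observed Y1=1, Y2=0.
Test 1: faults giving observed Y1=1, Y2=0 are {G1 stuck-at-0, G1 inverted output}.
Test 2 (a=0, b=0, c=0): fault-free G1=0, G2=1, G3=0, G4=0, G5=0 → Y1=1, Y2=0; observed Y1=0, Y2=0. Eliminates G1 stuck-at-0.
Only G1 inverted output is consistent with every test.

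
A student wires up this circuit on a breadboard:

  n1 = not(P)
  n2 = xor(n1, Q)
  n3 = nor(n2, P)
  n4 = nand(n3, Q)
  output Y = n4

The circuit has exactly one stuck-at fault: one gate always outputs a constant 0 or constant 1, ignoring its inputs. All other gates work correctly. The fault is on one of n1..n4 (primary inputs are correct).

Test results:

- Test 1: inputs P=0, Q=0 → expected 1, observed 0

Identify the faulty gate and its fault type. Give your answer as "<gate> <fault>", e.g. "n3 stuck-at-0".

n4 stuck-at-0

Fault-free values for test 1 (P=0, Q=0): n1=1, n2=1, n3=0, n4=1, giving Y=1. Observed 0.
Test 1: faults giving observed 0 are {n4 stuck-at-0}.
Only n4 stuck-at-0 is consistent with every test.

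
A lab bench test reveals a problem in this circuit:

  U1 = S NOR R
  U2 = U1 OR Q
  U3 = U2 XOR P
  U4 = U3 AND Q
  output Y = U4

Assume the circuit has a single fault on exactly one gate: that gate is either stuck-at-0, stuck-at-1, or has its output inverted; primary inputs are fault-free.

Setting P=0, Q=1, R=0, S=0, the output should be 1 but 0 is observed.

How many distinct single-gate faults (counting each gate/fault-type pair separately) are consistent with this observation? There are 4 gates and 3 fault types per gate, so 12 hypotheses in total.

6

Fault-free: U1=1, U2=1, U3=1, U4=1 → 1. Observed 0.
  U1 stuck-at-0: output 1 ✗
  U1 stuck-at-1: output 1 ✗
  U1 inverted output: output 1 ✗
  U2 stuck-at-0: output 0 ✓
  U2 stuck-at-1: output 1 ✗
  U2 inverted output: output 0 ✓
  U3 stuck-at-0: output 0 ✓
  U3 stuck-at-1: output 1 ✗
  U3 inverted output: output 0 ✓
  U4 stuck-at-0: output 0 ✓
  U4 stuck-at-1: output 1 ✗
  U4 inverted output: output 0 ✓
Consistent faults: {U2 stuck-at-0, U2 inverted output, U3 stuck-at-0, U3 inverted output, U4 stuck-at-0, U4 inverted output} — 6 in all.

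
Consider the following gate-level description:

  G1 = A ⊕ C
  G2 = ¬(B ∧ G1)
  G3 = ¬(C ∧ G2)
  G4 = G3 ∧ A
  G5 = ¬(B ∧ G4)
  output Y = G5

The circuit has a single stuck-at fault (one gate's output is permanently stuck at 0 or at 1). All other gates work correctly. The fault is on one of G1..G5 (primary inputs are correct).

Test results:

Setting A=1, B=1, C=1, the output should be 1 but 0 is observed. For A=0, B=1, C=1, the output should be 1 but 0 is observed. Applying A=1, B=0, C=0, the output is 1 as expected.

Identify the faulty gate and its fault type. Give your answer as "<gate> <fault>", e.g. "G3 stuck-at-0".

G4 stuck-at-1

Fault-free values for test 1 (A=1, B=1, C=1): G1=0, G2=1, G3=0, G4=0, G5=1, giving Y=1. Observed 0.
Test 1: faults giving observed 0 are {G1 stuck-at-1, G2 stuck-at-0, G3 stuck-at-1, G4 stuck-at-1, G5 stuck-at-0}.
Test 2 (A=0, B=1, C=1): fault-free G1=1, G2=0, G3=1, G4=0, G5=1 → 1; observed 0. Eliminates G1 stuck-at-1, G2 stuck-at-0, G3 stuck-at-1.
Test 3 (A=1, B=0, C=0): fault-free G1=1, G2=1, G3=1, G4=1, G5=1 → 1; observed 1. Eliminates G5 stuck-at-0.
Only G4 stuck-at-1 is consistent with every test.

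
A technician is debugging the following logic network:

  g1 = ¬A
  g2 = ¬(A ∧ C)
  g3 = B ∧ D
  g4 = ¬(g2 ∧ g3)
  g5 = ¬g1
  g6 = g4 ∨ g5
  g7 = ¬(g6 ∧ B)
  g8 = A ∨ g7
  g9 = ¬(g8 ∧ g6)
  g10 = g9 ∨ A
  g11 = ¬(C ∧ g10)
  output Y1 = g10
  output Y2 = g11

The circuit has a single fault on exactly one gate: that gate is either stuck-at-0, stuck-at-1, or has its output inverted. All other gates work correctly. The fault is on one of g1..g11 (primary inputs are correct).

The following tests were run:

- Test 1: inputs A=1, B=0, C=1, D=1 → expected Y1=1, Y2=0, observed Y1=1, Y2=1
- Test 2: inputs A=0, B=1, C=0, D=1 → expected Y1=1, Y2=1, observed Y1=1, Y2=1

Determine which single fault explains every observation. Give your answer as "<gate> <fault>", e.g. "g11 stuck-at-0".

g11 stuck-at-1

Fault-free values for test 1 (A=1, B=0, C=1, D=1): g1=0, g2=0, g3=0, g4=1, g5=1, g6=1, g7=1, g8=1, g9=0, g10=1, g11=0, giving Y1=1, Y2=0. Observed Y1=1, Y2=1.
Test 1: faults giving observed Y1=1, Y2=1 are {g11 stuck-at-1, g11 inverted output}.
Test 2 (A=0, B=1, C=0, D=1): fault-free g1=1, g2=1, g3=1, g4=0, g5=0, g6=0, g7=1, g8=1, g9=1, g10=1, g11=1 → Y1=1, Y2=1; observed Y1=1, Y2=1. Eliminates g11 inverted output.
Only g11 stuck-at-1 is consistent with every test.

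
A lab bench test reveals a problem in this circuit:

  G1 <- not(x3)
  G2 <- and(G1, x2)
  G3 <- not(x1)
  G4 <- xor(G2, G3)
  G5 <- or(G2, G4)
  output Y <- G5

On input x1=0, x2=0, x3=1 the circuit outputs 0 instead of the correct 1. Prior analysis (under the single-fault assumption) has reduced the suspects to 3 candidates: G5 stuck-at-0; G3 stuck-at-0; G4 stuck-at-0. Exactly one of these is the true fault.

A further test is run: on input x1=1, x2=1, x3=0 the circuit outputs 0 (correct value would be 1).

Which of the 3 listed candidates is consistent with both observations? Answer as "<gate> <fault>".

G5 stuck-at-0

Evaluate each candidate on input x1=1, x2=1, x3=0:
  G5 stuck-at-0: G1=1, G2=1, G3=0, G4=1, G5=0 [stuck-at-0] → 0 — matches
  G3 stuck-at-0: G1=1, G2=1, G3=0 [stuck-at-0], G4=1, G5=1 → 1 — eliminated
  G4 stuck-at-0: G1=1, G2=1, G3=0, G4=0 [stuck-at-0], G5=1 → 1 — eliminated
Only G5 stuck-at-0 reproduces the observed 0.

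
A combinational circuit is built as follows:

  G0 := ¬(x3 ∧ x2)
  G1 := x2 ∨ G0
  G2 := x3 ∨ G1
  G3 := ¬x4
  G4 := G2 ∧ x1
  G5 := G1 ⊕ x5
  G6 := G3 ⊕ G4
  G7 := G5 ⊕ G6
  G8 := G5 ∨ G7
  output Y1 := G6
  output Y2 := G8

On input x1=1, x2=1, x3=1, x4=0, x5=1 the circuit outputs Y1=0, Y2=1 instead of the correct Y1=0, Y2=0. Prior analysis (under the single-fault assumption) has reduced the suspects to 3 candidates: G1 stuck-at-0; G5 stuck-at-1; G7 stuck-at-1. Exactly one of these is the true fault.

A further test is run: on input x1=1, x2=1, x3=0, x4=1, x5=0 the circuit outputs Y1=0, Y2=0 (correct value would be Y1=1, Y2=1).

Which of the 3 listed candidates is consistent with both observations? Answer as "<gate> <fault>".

Evaluate each candidate on input x1=1, x2=1, x3=0, x4=1, x5=0:
  G1 stuck-at-0: G0=1, G1=0 [stuck-at-0], G2=0, G3=0, G4=0, G5=0, G6=0, G7=0, G8=0 → Y1=0, Y2=0 — matches
  G5 stuck-at-1: G0=1, G1=1, G2=1, G3=0, G4=1, G5=1 [stuck-at-1], G6=1, G7=0, G8=1 → Y1=1, Y2=1 — eliminated
  G7 stuck-at-1: G0=1, G1=1, G2=1, G3=0, G4=1, G5=1, G6=1, G7=1 [stuck-at-1], G8=1 → Y1=1, Y2=1 — eliminated
Only G1 stuck-at-0 reproduces the observed Y1=0, Y2=0.

G1 stuck-at-0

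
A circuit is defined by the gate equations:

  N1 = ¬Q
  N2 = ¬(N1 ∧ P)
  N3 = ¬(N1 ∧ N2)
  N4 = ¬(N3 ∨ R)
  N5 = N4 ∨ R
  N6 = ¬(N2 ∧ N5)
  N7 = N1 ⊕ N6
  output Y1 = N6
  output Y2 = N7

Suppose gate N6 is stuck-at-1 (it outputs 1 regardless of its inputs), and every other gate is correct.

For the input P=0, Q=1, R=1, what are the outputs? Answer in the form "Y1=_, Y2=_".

Propagate with N6 forced: N1=0, N2=1, N3=1, N4=0, N5=1, N6=1 [stuck-at-1], N7=1.
So the outputs are Y1=1, Y2=1. (Without the fault they would be Y1=0, Y2=0.)

Y1=1, Y2=1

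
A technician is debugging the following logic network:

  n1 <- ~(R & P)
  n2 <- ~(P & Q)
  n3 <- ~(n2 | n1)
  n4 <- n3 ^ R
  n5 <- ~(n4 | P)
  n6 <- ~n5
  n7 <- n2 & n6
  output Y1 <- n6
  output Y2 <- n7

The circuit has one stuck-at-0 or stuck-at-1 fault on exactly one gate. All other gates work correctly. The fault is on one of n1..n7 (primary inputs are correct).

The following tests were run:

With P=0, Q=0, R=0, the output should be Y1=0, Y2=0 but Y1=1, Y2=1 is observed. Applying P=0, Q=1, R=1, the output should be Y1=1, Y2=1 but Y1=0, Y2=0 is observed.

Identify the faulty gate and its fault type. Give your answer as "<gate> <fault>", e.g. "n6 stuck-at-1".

Fault-free values for test 1 (P=0, Q=0, R=0): n1=1, n2=1, n3=0, n4=0, n5=1, n6=0, n7=0, giving Y1=0, Y2=0. Observed Y1=1, Y2=1.
Test 1: faults giving observed Y1=1, Y2=1 are {n3 stuck-at-1, n4 stuck-at-1, n5 stuck-at-0, n6 stuck-at-1}.
Test 2 (P=0, Q=1, R=1): fault-free n1=1, n2=1, n3=0, n4=1, n5=0, n6=1, n7=1 → Y1=1, Y2=1; observed Y1=0, Y2=0. Eliminates n4 stuck-at-1, n5 stuck-at-0, n6 stuck-at-1.
Only n3 stuck-at-1 is consistent with every test.

n3 stuck-at-1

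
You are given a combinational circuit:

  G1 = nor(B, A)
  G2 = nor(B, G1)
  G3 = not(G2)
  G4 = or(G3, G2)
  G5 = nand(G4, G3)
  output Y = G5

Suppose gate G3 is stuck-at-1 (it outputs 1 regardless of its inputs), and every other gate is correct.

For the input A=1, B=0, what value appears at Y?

0

Propagate with G3 forced: G1=0, G2=1, G3=1 [stuck-at-1], G4=1, G5=0.
So Y = 0. (Without the fault it would be 1.)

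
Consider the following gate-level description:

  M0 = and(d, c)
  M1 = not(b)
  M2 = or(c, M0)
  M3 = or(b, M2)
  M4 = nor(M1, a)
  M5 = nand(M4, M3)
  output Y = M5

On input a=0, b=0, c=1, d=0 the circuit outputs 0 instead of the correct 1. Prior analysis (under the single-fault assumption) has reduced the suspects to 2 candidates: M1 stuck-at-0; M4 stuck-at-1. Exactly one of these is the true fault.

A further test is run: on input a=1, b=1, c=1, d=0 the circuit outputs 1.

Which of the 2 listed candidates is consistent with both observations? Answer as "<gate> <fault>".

M1 stuck-at-0

Evaluate each candidate on input a=1, b=1, c=1, d=0:
  M1 stuck-at-0: M0=0, M1=0 [stuck-at-0], M2=1, M3=1, M4=0, M5=1 → 1 — matches
  M4 stuck-at-1: M0=0, M1=0, M2=1, M3=1, M4=1 [stuck-at-1], M5=0 → 0 — eliminated
Only M1 stuck-at-0 reproduces the observed 1.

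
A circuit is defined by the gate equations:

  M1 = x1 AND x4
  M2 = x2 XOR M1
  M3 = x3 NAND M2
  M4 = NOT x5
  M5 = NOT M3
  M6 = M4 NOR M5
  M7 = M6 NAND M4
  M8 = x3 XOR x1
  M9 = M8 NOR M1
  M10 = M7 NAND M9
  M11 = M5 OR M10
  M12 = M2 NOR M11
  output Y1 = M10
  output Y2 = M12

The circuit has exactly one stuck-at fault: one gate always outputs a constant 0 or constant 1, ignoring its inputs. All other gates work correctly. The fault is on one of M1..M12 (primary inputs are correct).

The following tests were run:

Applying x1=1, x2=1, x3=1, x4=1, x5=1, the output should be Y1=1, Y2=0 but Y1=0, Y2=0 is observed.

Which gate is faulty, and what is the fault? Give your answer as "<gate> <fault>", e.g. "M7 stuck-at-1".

M1 stuck-at-0

Fault-free values for test 1 (x1=1, x2=1, x3=1, x4=1, x5=1): M1=1, M2=0, M3=1, M4=0, M5=0, M6=1, M7=1, M8=0, M9=0, M10=1, M11=1, M12=0, giving Y1=1, Y2=0. Observed Y1=0, Y2=0.
Test 1: faults giving observed Y1=0, Y2=0 are {M1 stuck-at-0}.
Only M1 stuck-at-0 is consistent with every test.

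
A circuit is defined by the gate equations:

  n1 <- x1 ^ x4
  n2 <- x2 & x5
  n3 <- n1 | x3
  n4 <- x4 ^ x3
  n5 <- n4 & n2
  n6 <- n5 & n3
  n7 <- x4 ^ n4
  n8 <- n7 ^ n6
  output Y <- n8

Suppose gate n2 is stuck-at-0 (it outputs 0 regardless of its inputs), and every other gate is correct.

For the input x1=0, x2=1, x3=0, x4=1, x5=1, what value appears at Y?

Propagate with n2 forced: n1=1, n2=0 [stuck-at-0], n3=1, n4=1, n5=0, n6=0, n7=0, n8=0.
So Y = 0. (Without the fault it would be 1.)

0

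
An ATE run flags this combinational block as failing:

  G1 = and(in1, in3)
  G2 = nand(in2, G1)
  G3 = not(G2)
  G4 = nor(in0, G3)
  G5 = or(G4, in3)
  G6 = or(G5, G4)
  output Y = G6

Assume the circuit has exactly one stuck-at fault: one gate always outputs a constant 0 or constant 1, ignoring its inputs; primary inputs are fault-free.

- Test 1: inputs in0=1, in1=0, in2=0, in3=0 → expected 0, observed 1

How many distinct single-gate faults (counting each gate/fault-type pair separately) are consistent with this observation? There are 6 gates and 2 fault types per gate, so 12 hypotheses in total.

Fault-free: G1=0, G2=1, G3=0, G4=0, G5=0, G6=0 → 0. Observed 1.
  G1 stuck-at-0: output 0 ✗
  G1 stuck-at-1: output 0 ✗
  G2 stuck-at-0: output 0 ✗
  G2 stuck-at-1: output 0 ✗
  G3 stuck-at-0: output 0 ✗
  G3 stuck-at-1: output 0 ✗
  G4 stuck-at-0: output 0 ✗
  G4 stuck-at-1: output 1 ✓
  G5 stuck-at-0: output 0 ✗
  G5 stuck-at-1: output 1 ✓
  G6 stuck-at-0: output 0 ✗
  G6 stuck-at-1: output 1 ✓
Consistent faults: {G4 stuck-at-1, G5 stuck-at-1, G6 stuck-at-1} — 3 in all.

3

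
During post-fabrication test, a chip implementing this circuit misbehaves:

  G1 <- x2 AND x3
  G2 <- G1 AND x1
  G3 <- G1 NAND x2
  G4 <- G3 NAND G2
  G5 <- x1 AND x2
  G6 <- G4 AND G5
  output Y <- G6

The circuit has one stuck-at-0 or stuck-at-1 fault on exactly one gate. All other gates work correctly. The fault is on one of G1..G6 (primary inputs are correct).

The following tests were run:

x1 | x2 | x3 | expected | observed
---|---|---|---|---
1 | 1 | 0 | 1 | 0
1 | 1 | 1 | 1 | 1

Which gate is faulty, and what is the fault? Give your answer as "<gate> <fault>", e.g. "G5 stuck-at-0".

G2 stuck-at-1

Fault-free values for test 1 (x1=1, x2=1, x3=0): G1=0, G2=0, G3=1, G4=1, G5=1, G6=1, giving Y=1. Observed 0.
Test 1: faults giving observed 0 are {G2 stuck-at-1, G4 stuck-at-0, G5 stuck-at-0, G6 stuck-at-0}.
Test 2 (x1=1, x2=1, x3=1): fault-free G1=1, G2=1, G3=0, G4=1, G5=1, G6=1 → 1; observed 1. Eliminates G4 stuck-at-0, G5 stuck-at-0, G6 stuck-at-0.
Only G2 stuck-at-1 is consistent with every test.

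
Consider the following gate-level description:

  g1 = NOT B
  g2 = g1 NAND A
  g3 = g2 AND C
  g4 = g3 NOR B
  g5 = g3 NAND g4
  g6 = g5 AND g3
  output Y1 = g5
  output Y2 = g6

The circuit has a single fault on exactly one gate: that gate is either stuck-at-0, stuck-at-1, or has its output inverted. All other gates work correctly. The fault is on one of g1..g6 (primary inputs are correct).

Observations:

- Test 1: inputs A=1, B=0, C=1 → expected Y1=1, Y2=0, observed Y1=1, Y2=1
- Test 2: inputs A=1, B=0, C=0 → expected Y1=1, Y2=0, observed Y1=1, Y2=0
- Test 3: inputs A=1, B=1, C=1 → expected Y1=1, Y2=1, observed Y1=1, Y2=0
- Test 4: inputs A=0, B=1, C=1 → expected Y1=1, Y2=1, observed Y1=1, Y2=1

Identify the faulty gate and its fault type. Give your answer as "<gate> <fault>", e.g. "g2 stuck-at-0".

Fault-free values for test 1 (A=1, B=0, C=1): g1=1, g2=0, g3=0, g4=1, g5=1, g6=0, giving Y1=1, Y2=0. Observed Y1=1, Y2=1.
Test 1: faults giving observed Y1=1, Y2=1 are {g1 stuck-at-0, g1 inverted output, g2 stuck-at-1, g2 inverted output, g3 stuck-at-1, g3 inverted output, g6 stuck-at-1, g6 inverted output}.
Test 2 (A=1, B=0, C=0): fault-free g1=1, g2=0, g3=0, g4=1, g5=1, g6=0 → Y1=1, Y2=0; observed Y1=1, Y2=0. Eliminates g3 stuck-at-1, g3 inverted output, g6 stuck-at-1, g6 inverted output.
Test 3 (A=1, B=1, C=1): fault-free g1=0, g2=1, g3=1, g4=0, g5=1, g6=1 → Y1=1, Y2=1; observed Y1=1, Y2=0. Eliminates g1 stuck-at-0, g2 stuck-at-1.
Test 4 (A=0, B=1, C=1): fault-free g1=0, g2=1, g3=1, g4=0, g5=1, g6=1 → Y1=1, Y2=1; observed Y1=1, Y2=1. Eliminates g2 inverted output.
Only g1 inverted output is consistent with every test.

g1 inverted output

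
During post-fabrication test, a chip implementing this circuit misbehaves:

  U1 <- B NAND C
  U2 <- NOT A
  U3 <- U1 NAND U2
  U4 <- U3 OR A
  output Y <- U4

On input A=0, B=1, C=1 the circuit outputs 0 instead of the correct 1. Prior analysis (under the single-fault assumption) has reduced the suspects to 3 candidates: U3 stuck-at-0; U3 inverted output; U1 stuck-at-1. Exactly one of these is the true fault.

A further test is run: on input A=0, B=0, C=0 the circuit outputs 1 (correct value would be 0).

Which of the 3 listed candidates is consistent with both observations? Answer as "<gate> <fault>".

U3 inverted output

Evaluate each candidate on input A=0, B=0, C=0:
  U3 stuck-at-0: U1=1, U2=1, U3=0 [stuck-at-0], U4=0 → 0 — eliminated
  U3 inverted output: U1=1, U2=1, U3=1 [inverted output], U4=1 → 1 — matches
  U1 stuck-at-1: U1=1 [stuck-at-1], U2=1, U3=0, U4=0 → 0 — eliminated
Only U3 inverted output reproduces the observed 1.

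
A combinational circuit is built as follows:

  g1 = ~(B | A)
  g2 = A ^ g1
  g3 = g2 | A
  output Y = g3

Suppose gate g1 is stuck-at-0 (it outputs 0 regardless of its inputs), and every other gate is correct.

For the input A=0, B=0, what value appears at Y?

0

Propagate with g1 forced: g1=0 [stuck-at-0], g2=0, g3=0.
So Y = 0. (Without the fault it would be 1.)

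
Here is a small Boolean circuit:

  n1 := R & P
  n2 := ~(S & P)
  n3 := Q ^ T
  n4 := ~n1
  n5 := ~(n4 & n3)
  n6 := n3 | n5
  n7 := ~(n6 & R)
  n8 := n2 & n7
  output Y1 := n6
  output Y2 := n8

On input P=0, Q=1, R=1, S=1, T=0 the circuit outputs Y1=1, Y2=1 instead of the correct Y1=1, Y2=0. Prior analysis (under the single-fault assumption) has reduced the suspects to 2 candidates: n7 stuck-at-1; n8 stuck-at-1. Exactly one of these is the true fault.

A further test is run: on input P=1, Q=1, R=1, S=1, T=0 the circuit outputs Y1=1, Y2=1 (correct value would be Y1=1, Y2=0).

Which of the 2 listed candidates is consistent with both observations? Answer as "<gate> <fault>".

Evaluate each candidate on input P=1, Q=1, R=1, S=1, T=0:
  n7 stuck-at-1: n1=1, n2=0, n3=1, n4=0, n5=1, n6=1, n7=1 [stuck-at-1], n8=0 → Y1=1, Y2=0 — eliminated
  n8 stuck-at-1: n1=1, n2=0, n3=1, n4=0, n5=1, n6=1, n7=0, n8=1 [stuck-at-1] → Y1=1, Y2=1 — matches
Only n8 stuck-at-1 reproduces the observed Y1=1, Y2=1.

n8 stuck-at-1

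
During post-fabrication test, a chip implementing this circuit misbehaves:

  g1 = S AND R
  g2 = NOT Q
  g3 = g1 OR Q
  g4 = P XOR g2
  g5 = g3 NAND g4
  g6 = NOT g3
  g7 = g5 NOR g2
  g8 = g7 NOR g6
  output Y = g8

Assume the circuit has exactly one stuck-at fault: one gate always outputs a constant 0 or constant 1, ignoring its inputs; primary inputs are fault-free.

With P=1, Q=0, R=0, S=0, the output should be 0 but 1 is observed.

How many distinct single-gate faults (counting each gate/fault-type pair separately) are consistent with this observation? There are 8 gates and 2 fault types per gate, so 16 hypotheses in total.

4

Fault-free: g1=0, g2=1, g3=0, g4=0, g5=1, g6=1, g7=0, g8=0 → 0. Observed 1.
  g1: stuck-at-1 ✓; others ✗
  g2: none of the 2 fault types match ✗
  g3: stuck-at-1 ✓; others ✗
  g4: none of the 2 fault types match ✗
  g5: none of the 2 fault types match ✗
  g6: stuck-at-0 ✓; others ✗
  g7: none of the 2 fault types match ✗
  g8: stuck-at-1 ✓; others ✗
Consistent faults: {g1 stuck-at-1, g3 stuck-at-1, g6 stuck-at-0, g8 stuck-at-1} — 4 in all.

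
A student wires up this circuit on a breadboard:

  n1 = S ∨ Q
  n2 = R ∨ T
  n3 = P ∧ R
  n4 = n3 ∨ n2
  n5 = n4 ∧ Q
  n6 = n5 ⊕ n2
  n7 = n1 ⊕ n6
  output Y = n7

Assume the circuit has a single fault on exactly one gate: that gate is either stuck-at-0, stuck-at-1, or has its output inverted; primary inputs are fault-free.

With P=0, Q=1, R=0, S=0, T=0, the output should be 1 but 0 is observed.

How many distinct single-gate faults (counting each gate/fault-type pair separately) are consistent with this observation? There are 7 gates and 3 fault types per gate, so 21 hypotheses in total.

12

Fault-free: n1=1, n2=0, n3=0, n4=0, n5=0, n6=0, n7=1 → 1. Observed 0.
  n1: stuck-at-0, inverted output ✓; others ✗
  n2: none of the 3 fault types match ✗
  n3: stuck-at-1, inverted output ✓; others ✗
  n4: stuck-at-1, inverted output ✓; others ✗
  n5: stuck-at-1, inverted output ✓; others ✗
  n6: stuck-at-1, inverted output ✓; others ✗
  n7: stuck-at-0, inverted output ✓; others ✗
Consistent faults: {n1 stuck-at-0, n1 inverted output, n3 stuck-at-1, n3 inverted output, n4 stuck-at-1, n4 inverted output, n5 stuck-at-1, n5 inverted output, n6 stuck-at-1, n6 inverted output, n7 stuck-at-0, n7 inverted output} — 12 in all.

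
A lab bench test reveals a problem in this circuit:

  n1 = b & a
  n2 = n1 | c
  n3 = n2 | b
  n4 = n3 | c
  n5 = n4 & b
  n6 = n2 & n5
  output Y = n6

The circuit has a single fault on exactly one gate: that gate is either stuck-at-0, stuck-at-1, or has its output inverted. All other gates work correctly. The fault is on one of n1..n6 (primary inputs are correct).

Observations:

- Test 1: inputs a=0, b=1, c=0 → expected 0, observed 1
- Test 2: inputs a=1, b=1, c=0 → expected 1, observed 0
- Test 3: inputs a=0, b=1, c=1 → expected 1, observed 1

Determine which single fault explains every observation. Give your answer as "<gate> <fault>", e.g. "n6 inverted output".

Fault-free values for test 1 (a=0, b=1, c=0): n1=0, n2=0, n3=1, n4=1, n5=1, n6=0, giving Y=0. Observed 1.
Test 1: faults giving observed 1 are {n1 stuck-at-1, n1 inverted output, n2 stuck-at-1, n2 inverted output, n6 stuck-at-1, n6 inverted output}.
Test 2 (a=1, b=1, c=0): fault-free n1=1, n2=1, n3=1, n4=1, n5=1, n6=1 → 1; observed 0. Eliminates n1 stuck-at-1, n2 stuck-at-1, n6 stuck-at-1.
Test 3 (a=0, b=1, c=1): fault-free n1=0, n2=1, n3=1, n4=1, n5=1, n6=1 → 1; observed 1. Eliminates n2 inverted output, n6 inverted output.
Only n1 inverted output is consistent with every test.

n1 inverted output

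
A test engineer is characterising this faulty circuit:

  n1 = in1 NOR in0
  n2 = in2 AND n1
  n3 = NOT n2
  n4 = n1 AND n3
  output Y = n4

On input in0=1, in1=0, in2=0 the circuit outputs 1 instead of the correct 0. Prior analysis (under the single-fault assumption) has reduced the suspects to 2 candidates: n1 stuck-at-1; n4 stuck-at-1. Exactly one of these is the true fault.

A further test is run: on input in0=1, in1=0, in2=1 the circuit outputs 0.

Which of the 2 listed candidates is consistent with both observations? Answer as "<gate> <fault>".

n1 stuck-at-1

Evaluate each candidate on input in0=1, in1=0, in2=1:
  n1 stuck-at-1: n1=1 [stuck-at-1], n2=1, n3=0, n4=0 → 0 — matches
  n4 stuck-at-1: n1=0, n2=0, n3=1, n4=1 [stuck-at-1] → 1 — eliminated
Only n1 stuck-at-1 reproduces the observed 0.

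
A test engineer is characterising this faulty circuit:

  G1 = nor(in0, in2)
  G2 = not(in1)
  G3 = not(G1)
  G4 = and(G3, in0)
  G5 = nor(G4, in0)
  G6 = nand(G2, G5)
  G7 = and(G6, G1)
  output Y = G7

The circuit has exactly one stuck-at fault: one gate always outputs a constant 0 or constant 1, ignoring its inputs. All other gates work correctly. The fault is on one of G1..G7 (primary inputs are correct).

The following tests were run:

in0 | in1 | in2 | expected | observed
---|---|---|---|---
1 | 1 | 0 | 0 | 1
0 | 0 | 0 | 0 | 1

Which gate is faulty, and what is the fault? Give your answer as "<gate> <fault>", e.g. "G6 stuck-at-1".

Fault-free values for test 1 (in0=1, in1=1, in2=0): G1=0, G2=0, G3=1, G4=1, G5=0, G6=1, G7=0, giving Y=0. Observed 1.
Test 1: faults giving observed 1 are {G1 stuck-at-1, G7 stuck-at-1}.
Test 2 (in0=0, in1=0, in2=0): fault-free G1=1, G2=1, G3=0, G4=0, G5=1, G6=0, G7=0 → 0; observed 1. Eliminates G1 stuck-at-1.
Only G7 stuck-at-1 is consistent with every test.

G7 stuck-at-1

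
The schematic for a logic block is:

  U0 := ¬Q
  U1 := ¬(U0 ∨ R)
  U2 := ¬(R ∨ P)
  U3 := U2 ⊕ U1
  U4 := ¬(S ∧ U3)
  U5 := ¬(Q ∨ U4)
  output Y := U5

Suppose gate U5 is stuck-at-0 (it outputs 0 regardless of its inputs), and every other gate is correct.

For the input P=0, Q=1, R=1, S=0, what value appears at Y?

0

Propagate with U5 forced: U0=0, U1=0, U2=0, U3=0, U4=1, U5=0 [stuck-at-0].
So Y = 0. (Same as the fault-free value — the fault is masked on this input.)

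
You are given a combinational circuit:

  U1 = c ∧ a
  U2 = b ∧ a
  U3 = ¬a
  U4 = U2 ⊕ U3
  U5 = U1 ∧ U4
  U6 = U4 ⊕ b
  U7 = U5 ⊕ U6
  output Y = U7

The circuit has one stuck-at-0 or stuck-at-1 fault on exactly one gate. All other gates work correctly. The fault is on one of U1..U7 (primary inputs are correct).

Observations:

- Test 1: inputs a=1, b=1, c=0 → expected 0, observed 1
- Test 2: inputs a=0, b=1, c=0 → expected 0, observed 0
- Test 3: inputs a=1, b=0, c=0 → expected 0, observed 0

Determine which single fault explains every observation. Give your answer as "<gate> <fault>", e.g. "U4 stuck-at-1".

U2 stuck-at-0

Fault-free values for test 1 (a=1, b=1, c=0): U1=0, U2=1, U3=0, U4=1, U5=0, U6=0, U7=0, giving Y=0. Observed 1.
Test 1: faults giving observed 1 are {U1 stuck-at-1, U2 stuck-at-0, U3 stuck-at-1, U4 stuck-at-0, U5 stuck-at-1, U6 stuck-at-1, U7 stuck-at-1}.
Test 2 (a=0, b=1, c=0): fault-free U1=0, U2=0, U3=1, U4=1, U5=0, U6=0, U7=0 → 0; observed 0. Eliminates U1 stuck-at-1, U4 stuck-at-0, U5 stuck-at-1, U6 stuck-at-1, U7 stuck-at-1.
Test 3 (a=1, b=0, c=0): fault-free U1=0, U2=0, U3=0, U4=0, U5=0, U6=0, U7=0 → 0; observed 0. Eliminates U3 stuck-at-1.
Only U2 stuck-at-0 is consistent with every test.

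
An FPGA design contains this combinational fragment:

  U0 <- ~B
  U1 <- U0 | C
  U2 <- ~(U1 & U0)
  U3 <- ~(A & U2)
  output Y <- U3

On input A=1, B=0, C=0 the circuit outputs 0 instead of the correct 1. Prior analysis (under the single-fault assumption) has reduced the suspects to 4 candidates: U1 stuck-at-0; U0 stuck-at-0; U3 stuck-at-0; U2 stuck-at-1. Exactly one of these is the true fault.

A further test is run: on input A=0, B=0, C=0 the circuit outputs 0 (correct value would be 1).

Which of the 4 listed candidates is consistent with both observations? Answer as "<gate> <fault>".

Evaluate each candidate on input A=0, B=0, C=0:
  U1 stuck-at-0: U0=1, U1=0 [stuck-at-0], U2=1, U3=1 → 1 — eliminated
  U0 stuck-at-0: U0=0 [stuck-at-0], U1=0, U2=1, U3=1 → 1 — eliminated
  U3 stuck-at-0: U0=1, U1=1, U2=0, U3=0 [stuck-at-0] → 0 — matches
  U2 stuck-at-1: U0=1, U1=1, U2=1 [stuck-at-1], U3=1 → 1 — eliminated
Only U3 stuck-at-0 reproduces the observed 0.

U3 stuck-at-0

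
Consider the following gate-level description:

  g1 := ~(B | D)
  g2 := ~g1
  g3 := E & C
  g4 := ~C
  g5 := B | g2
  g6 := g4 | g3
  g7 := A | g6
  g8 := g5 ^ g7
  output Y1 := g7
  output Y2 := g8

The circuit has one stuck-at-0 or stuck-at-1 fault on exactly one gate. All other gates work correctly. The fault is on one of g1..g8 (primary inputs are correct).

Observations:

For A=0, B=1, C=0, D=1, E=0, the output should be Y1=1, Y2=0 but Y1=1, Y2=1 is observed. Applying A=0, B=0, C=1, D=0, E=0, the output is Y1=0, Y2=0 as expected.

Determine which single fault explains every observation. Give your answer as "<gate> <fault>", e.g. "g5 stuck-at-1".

g5 stuck-at-0

Fault-free values for test 1 (A=0, B=1, C=0, D=1, E=0): g1=0, g2=1, g3=0, g4=1, g5=1, g6=1, g7=1, g8=0, giving Y1=1, Y2=0. Observed Y1=1, Y2=1.
Test 1: faults giving observed Y1=1, Y2=1 are {g5 stuck-at-0, g8 stuck-at-1}.
Test 2 (A=0, B=0, C=1, D=0, E=0): fault-free g1=1, g2=0, g3=0, g4=0, g5=0, g6=0, g7=0, g8=0 → Y1=0, Y2=0; observed Y1=0, Y2=0. Eliminates g8 stuck-at-1.
Only g5 stuck-at-0 is consistent with every test.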